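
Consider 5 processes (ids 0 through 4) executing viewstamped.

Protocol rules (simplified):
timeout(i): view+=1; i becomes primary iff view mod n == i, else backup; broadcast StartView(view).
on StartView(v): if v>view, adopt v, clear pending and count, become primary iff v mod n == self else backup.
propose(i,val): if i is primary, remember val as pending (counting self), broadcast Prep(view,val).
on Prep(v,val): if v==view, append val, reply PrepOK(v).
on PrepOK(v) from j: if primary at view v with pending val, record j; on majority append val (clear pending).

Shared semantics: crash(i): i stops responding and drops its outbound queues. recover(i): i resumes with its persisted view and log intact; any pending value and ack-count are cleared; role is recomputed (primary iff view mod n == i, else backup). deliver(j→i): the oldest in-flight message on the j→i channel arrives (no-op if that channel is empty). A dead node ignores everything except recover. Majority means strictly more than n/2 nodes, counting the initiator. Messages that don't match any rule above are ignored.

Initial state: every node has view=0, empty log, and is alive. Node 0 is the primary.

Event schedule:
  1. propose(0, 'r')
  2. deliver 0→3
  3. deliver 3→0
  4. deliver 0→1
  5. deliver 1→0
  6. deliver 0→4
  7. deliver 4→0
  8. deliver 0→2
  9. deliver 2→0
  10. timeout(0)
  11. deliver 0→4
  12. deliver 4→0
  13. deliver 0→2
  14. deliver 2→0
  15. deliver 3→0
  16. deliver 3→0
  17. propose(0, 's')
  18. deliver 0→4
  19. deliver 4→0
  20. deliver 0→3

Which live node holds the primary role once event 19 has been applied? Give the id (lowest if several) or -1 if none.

-1

1. propose(0,'r'):  nop
2. deliver 0→3:  <3:back v0 r>
3. deliver 3→0:  nop
4. deliver 0→1:  <1:back v0 r>
5. deliver 1→0:  <0:prim v0 r>
6. deliver 0→4:  <4:back v0 r>
7. deliver 4→0:  nop
8. deliver 0→2:  <2:back v0 r>
9. deliver 2→0:  nop
10. timeout(0):  <0:back v1 r>
11. deliver 0→4:  <4:back v1 r>
12. deliver 4→0:  nop
13. deliver 0→2:  <2:back v1 r>
14. deliver 2→0:  nop
15. deliver 3→0:  nop
16. deliver 3→0:  nop
17. propose(0,'s'):  nop
18. deliver 0→4:  nop
19. deliver 4→0:  nop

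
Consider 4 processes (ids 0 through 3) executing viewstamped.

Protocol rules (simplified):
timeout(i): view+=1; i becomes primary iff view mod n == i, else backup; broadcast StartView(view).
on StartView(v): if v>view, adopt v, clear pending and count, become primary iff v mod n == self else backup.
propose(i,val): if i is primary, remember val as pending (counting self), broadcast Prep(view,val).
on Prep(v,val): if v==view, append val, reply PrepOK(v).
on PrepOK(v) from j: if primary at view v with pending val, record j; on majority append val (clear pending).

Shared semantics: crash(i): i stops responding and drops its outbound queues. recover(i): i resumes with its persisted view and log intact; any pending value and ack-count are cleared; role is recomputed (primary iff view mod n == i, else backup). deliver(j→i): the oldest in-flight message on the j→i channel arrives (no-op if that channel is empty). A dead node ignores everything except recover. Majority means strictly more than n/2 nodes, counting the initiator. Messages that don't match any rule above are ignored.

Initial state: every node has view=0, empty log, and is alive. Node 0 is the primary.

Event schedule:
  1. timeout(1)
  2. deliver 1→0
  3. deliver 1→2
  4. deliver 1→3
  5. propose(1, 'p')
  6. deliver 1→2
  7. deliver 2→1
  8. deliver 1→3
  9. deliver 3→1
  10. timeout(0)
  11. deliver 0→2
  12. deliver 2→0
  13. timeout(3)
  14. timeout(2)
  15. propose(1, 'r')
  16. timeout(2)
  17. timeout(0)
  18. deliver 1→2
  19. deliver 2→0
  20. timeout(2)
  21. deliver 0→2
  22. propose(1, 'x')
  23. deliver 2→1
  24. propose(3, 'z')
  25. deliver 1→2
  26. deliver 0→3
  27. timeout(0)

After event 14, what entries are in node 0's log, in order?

1. timeout(1):  <1:prim v1 ->
2. deliver 1→0:  <0:back v1 ->
3. deliver 1→2:  <2:back v1 ->
4. deliver 1→3:  <3:back v1 ->
5. propose(1,'p'):  nop
6. deliver 1→2:  <2:back v1 p>
7. deliver 2→1:  nop
8. deliver 1→3:  <3:back v1 p>
9. deliver 3→1:  <1:prim v1 p>
10. timeout(0):  <0:back v2 ->
11. deliver 0→2:  <2:prim v2 p>
12. deliver 2→0:  nop
13. timeout(3):  <3:back v2 p>
14. timeout(2):  <2:back v3 p>

empty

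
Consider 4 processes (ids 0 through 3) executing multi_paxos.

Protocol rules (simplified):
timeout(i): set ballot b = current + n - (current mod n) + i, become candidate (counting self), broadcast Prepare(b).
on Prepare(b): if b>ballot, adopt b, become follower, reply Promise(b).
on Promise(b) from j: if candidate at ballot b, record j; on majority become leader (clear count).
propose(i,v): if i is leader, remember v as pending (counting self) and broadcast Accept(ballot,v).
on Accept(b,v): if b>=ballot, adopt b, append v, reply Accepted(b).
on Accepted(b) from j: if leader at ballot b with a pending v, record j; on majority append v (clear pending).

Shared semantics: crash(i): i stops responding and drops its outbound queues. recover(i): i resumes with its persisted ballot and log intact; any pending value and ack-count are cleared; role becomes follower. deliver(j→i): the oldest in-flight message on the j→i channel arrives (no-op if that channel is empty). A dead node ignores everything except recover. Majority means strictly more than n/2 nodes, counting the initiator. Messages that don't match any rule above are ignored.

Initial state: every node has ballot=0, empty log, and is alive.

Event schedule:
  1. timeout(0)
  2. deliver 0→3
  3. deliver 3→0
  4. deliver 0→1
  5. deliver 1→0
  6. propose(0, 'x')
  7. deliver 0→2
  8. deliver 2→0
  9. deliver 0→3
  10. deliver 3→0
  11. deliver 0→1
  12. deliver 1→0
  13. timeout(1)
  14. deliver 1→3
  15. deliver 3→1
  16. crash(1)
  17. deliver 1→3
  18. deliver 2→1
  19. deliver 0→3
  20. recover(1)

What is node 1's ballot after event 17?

9

after 1 — timeout(0): n0:cand/b4/[-]
after 2 — deliver 0→3: n3:foll/b4/[-]
after 3 — deliver 3→0: ·
after 4 — deliver 0→1: n1:foll/b4/[-]
after 5 — deliver 1→0: n0:lead/b4/[-]
after 6 — propose(0,'x'): ·
after 7 — deliver 0→2: n2:foll/b4/[-]
after 8 — deliver 2→0: ·
after 9 — deliver 0→3: n3:foll/b4/[x]
after 10 — deliver 3→0: ·
after 11 — deliver 0→1: n1:foll/b4/[x]
after 12 — deliver 1→0: n0:lead/b4/[x]
after 13 — timeout(1): n1:cand/b9/[x]
after 14 — deliver 1→3: n3:foll/b9/[x]
after 15 — deliver 3→1: ·
after 16 — crash(1): n1:✗cand/b9/[x]
after 17 — deliver 1→3: ·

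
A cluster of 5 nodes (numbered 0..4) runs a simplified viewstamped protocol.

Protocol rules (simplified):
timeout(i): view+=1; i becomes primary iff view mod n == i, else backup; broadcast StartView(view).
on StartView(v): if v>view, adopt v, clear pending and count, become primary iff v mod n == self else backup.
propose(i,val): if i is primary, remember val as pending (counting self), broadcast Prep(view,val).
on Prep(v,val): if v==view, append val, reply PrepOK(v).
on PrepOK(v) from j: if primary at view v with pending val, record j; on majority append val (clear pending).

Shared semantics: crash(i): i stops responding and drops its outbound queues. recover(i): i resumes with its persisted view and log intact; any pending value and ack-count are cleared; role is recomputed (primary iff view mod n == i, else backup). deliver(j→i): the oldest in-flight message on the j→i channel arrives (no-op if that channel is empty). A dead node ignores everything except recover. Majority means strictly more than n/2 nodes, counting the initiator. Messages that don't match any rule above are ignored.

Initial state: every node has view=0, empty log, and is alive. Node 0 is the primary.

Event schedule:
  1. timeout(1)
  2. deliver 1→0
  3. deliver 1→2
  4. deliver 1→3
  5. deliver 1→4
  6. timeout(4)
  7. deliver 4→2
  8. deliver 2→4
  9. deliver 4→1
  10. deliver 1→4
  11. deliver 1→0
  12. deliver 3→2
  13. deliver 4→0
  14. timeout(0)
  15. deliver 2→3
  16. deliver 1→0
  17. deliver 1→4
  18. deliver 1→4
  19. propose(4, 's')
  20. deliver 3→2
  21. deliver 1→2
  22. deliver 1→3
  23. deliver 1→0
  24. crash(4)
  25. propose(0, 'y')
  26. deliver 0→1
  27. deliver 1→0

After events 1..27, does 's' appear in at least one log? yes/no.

no

1. timeout(1):  <1:prim v1 ->
2. deliver 1→0:  <0:back v1 ->
3. deliver 1→2:  <2:back v1 ->
4. deliver 1→3:  <3:back v1 ->
5. deliver 1→4:  <4:back v1 ->
6. timeout(4):  <4:back v2 ->
7. deliver 4→2:  <2:prim v2 ->
8. deliver 2→4:  nop
9. deliver 4→1:  <1:back v2 ->
10. deliver 1→4:  nop
11. deliver 1→0:  nop
12. deliver 3→2:  nop
13. deliver 4→0:  <0:back v2 ->
14. timeout(0):  <0:back v3 ->
15. deliver 2→3:  nop
16. deliver 1→0:  nop
17. deliver 1→4:  nop
18. deliver 1→4:  nop
19. propose(4,'s'):  nop
20. deliver 3→2:  nop
21. deliver 1→2:  nop
22. deliver 1→3:  nop
23. deliver 1→0:  nop
24. crash(4):  <4:✗back v2 ->
25. propose(0,'y'):  nop
26. deliver 0→1:  <1:back v3 ->
27. deliver 1→0:  nop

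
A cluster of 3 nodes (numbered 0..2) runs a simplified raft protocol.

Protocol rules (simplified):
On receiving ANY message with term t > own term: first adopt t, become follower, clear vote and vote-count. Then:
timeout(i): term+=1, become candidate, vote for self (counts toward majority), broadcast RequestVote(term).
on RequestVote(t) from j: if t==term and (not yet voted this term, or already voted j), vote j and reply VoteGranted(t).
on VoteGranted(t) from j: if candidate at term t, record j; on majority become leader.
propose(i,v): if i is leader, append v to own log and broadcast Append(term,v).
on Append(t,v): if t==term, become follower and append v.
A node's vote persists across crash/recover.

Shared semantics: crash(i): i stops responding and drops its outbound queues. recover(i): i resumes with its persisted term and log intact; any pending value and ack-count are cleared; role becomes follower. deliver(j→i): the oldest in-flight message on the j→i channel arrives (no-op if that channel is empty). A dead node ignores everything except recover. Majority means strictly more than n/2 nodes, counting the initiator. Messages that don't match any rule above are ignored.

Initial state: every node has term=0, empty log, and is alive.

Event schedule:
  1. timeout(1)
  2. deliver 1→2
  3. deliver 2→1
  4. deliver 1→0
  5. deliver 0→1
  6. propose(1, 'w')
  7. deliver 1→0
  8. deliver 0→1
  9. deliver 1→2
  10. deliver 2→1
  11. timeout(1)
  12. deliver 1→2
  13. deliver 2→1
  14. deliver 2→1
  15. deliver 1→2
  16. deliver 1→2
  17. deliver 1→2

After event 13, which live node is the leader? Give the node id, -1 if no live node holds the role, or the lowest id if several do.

1

1. timeout(1):  <1:cand t1 ->
2. deliver 1→2:  <2:foll t1 ->
3. deliver 2→1:  <1:lead t1 ->
4. deliver 1→0:  <0:foll t1 ->
5. deliver 0→1:  nop
6. propose(1,'w'):  <1:lead t1 w>
7. deliver 1→0:  <0:foll t1 w>
8. deliver 0→1:  nop
9. deliver 1→2:  <2:foll t1 w>
10. deliver 2→1:  nop
11. timeout(1):  <1:cand t2 w>
12. deliver 1→2:  <2:foll t2 w>
13. deliver 2→1:  <1:lead t2 w>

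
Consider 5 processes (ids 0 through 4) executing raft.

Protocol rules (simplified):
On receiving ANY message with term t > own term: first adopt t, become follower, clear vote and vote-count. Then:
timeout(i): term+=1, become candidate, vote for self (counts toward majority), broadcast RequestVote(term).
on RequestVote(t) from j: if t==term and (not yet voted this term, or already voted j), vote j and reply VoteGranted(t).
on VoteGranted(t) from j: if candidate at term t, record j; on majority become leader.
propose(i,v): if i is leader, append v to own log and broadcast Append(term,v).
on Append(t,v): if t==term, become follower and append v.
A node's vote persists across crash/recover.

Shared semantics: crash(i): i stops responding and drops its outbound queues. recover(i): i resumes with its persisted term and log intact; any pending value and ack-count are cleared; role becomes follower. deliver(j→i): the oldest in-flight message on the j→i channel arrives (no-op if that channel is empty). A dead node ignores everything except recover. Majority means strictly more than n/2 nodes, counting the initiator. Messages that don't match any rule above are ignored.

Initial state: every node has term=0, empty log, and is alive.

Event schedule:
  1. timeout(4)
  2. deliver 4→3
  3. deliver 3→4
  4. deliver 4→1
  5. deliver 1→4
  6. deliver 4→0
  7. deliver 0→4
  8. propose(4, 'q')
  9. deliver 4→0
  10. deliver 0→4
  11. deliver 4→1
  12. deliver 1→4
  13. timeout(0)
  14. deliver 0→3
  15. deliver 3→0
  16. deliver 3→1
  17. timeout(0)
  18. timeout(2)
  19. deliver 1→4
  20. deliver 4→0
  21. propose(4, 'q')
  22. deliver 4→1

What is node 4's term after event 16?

[1] timeout(4) → N4(cand t1 [-])
[2] deliver 4→3 → N3(foll t1 [-])
[3] deliver 3→4 → ∅
[4] deliver 4→1 → N1(foll t1 [-])
[5] deliver 1→4 → N4(lead t1 [-])
[6] deliver 4→0 → N0(foll t1 [-])
[7] deliver 0→4 → ∅
[8] propose(4,'q') → N4(lead t1 [q])
[9] deliver 4→0 → N0(foll t1 [q])
[10] deliver 0→4 → ∅
[11] deliver 4→1 → N1(foll t1 [q])
[12] deliver 1→4 → ∅
[13] timeout(0) → N0(cand t2 [q])
[14] deliver 0→3 → N3(foll t2 [-])
[15] deliver 3→0 → ∅
[16] deliver 3→1 → ∅

1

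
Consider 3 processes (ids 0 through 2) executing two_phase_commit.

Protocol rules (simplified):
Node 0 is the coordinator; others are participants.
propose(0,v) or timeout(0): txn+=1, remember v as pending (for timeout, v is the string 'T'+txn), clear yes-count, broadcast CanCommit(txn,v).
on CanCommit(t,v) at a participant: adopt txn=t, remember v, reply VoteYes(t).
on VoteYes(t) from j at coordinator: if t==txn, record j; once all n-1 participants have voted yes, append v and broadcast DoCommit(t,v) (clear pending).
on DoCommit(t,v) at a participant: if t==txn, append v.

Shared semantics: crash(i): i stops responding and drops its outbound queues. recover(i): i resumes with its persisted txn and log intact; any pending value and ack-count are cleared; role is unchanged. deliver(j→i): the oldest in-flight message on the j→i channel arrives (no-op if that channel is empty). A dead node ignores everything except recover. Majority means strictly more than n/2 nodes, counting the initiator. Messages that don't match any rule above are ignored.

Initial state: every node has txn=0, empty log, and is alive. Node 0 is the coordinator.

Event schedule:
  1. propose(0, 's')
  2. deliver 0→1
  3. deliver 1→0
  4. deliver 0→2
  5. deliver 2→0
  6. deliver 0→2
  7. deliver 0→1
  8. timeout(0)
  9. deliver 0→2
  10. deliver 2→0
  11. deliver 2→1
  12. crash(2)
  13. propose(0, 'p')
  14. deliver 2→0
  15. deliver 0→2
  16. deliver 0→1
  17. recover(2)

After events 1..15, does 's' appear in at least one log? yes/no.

yes

e1 propose(0,'s'): 0[coor,t=1,-]
e2 deliver 0→1: 1[part,t=1,-]
e3 deliver 1→0: ·
e4 deliver 0→2: 2[part,t=1,-]
e5 deliver 2→0: 0[coor,t=1,s]
e6 deliver 0→2: 2[part,t=1,s]
e7 deliver 0→1: 1[part,t=1,s]
e8 timeout(0): 0[coor,t=2,s]
e9 deliver 0→2: 2[part,t=2,s]
e10 deliver 2→0: ·
e11 deliver 2→1: ·
e12 crash(2): 2[✗part,t=2,s]
e13 propose(0,'p'): 0[coor,t=3,s]
e14 deliver 2→0: ·
e15 deliver 0→2: ·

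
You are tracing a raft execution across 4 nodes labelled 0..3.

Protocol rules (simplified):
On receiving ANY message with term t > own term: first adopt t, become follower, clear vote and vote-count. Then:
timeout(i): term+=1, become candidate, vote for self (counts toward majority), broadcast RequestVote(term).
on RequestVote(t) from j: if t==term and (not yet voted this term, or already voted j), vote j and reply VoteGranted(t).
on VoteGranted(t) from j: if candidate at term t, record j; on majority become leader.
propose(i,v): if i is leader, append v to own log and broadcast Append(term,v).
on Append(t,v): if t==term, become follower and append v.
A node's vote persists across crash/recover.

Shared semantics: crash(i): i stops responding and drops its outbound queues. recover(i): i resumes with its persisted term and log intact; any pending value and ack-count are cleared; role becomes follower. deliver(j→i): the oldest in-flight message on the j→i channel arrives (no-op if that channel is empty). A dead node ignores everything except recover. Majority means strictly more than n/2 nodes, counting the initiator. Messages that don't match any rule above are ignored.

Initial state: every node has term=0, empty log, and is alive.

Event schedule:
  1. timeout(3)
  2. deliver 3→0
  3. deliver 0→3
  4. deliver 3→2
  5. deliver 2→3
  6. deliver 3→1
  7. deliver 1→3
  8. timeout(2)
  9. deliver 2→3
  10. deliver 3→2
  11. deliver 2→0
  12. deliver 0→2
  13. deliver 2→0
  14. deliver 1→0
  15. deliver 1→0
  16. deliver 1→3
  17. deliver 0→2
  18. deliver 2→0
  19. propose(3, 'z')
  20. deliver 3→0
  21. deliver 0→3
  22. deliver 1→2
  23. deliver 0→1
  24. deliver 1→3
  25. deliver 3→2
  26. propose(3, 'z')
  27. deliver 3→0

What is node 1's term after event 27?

1

step 1 timeout(3): 3={cand,t=1,log=-}
step 2 deliver 3→0: 0={foll,t=1,log=-}
step 3 deliver 0→3: —
step 4 deliver 3→2: 2={foll,t=1,log=-}
step 5 deliver 2→3: 3={lead,t=1,log=-}
step 6 deliver 3→1: 1={foll,t=1,log=-}
step 7 deliver 1→3: —
step 8 timeout(2): 2={cand,t=2,log=-}
step 9 deliver 2→3: 3={foll,t=2,log=-}
step 10 deliver 3→2: —
step 11 deliver 2→0: 0={foll,t=2,log=-}
step 12 deliver 0→2: 2={lead,t=2,log=-}
step 13 deliver 2→0: —
step 14 deliver 1→0: —
step 15 deliver 1→0: —
step 16 deliver 1→3: —
step 17 deliver 0→2: —
step 18 deliver 2→0: —
step 19 propose(3,'z'): —
step 20 deliver 3→0: —
step 21 deliver 0→3: —
step 22 deliver 1→2: —
step 23 deliver 0→1: —
step 24 deliver 1→3: —
step 25 deliver 3→2: —
step 26 propose(3,'z'): —
step 27 deliver 3→0: —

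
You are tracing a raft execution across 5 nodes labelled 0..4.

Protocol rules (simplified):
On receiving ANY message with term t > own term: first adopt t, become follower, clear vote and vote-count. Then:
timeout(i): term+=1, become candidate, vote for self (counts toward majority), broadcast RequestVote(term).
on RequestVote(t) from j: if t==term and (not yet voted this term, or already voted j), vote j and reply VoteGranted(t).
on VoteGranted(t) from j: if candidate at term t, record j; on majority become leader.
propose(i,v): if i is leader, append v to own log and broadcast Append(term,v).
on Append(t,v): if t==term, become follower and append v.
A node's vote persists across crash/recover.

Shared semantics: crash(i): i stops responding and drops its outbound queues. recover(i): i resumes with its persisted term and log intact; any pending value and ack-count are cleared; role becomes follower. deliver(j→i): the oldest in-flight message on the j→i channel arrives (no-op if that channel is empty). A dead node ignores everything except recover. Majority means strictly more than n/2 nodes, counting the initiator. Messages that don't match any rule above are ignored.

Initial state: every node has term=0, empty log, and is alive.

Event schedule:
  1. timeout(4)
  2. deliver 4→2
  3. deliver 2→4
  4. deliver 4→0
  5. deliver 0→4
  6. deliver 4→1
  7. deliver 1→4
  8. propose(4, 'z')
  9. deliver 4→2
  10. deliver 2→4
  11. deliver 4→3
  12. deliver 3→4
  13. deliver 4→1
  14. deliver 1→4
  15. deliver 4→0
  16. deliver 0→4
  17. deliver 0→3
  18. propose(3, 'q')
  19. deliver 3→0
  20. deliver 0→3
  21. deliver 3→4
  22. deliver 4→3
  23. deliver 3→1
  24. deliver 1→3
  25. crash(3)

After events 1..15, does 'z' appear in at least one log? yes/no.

yes

[1] timeout(4) → N4(cand t1 [-])
[2] deliver 4→2 → N2(foll t1 [-])
[3] deliver 2→4 → ∅
[4] deliver 4→0 → N0(foll t1 [-])
[5] deliver 0→4 → N4(lead t1 [-])
[6] deliver 4→1 → N1(foll t1 [-])
[7] deliver 1→4 → ∅
[8] propose(4,'z') → N4(lead t1 [z])
[9] deliver 4→2 → N2(foll t1 [z])
[10] deliver 2→4 → ∅
[11] deliver 4→3 → N3(foll t1 [-])
[12] deliver 3→4 → ∅
[13] deliver 4→1 → N1(foll t1 [z])
[14] deliver 1→4 → ∅
[15] deliver 4→0 → N0(foll t1 [z])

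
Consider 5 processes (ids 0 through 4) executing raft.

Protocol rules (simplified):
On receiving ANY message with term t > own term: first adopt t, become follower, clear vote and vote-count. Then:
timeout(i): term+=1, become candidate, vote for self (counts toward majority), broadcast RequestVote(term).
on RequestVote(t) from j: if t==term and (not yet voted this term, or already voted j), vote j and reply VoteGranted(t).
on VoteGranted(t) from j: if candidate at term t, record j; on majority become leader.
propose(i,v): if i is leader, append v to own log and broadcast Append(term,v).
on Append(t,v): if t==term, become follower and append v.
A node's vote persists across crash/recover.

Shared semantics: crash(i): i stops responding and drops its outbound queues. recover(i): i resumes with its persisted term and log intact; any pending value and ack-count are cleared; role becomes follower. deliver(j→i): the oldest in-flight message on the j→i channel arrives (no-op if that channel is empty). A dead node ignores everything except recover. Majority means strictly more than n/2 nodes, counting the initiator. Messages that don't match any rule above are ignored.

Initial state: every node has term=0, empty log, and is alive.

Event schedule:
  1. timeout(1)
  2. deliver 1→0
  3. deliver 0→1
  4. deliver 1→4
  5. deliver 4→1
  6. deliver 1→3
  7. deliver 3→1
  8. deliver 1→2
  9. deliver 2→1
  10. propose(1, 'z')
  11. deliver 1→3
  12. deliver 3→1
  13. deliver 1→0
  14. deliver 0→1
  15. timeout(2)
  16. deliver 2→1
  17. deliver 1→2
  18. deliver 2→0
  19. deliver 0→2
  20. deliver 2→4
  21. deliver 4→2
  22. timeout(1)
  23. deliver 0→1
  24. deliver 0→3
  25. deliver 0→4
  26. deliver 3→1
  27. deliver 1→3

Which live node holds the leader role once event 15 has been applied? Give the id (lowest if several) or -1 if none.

1

after 1 — timeout(1): n1:cand/t1/[-]
after 2 — deliver 1→0: n0:foll/t1/[-]
after 3 — deliver 0→1: ·
after 4 — deliver 1→4: n4:foll/t1/[-]
after 5 — deliver 4→1: n1:lead/t1/[-]
after 6 — deliver 1→3: n3:foll/t1/[-]
after 7 — deliver 3→1: ·
after 8 — deliver 1→2: n2:foll/t1/[-]
after 9 — deliver 2→1: ·
after 10 — propose(1,'z'): n1:lead/t1/[z]
after 11 — deliver 1→3: n3:foll/t1/[z]
after 12 — deliver 3→1: ·
after 13 — deliver 1→0: n0:foll/t1/[z]
after 14 — deliver 0→1: ·
after 15 — timeout(2): n2:cand/t2/[-]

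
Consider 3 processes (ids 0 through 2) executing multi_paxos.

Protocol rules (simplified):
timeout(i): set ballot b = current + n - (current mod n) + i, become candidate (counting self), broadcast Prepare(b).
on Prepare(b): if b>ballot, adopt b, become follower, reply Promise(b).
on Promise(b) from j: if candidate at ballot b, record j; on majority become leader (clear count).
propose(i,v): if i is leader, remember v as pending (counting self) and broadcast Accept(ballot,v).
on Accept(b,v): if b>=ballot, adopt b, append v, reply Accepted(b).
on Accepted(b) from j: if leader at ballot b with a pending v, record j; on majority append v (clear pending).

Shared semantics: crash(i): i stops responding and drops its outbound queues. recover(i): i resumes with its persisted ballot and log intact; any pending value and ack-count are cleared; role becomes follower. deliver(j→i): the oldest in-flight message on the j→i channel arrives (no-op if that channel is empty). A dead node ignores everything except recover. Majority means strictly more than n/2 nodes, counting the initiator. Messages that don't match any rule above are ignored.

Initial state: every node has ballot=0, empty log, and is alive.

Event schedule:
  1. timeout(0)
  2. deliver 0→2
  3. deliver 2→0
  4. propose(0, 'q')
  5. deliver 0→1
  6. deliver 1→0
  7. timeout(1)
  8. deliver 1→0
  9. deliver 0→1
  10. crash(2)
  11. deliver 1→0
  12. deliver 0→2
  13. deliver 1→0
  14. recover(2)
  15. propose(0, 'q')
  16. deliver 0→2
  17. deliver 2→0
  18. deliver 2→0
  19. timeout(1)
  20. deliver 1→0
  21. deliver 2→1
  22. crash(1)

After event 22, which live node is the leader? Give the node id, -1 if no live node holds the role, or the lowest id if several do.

e1 timeout(0): 0[cand,b=3,-]
e2 deliver 0→2: 2[foll,b=3,-]
e3 deliver 2→0: 0[lead,b=3,-]
e4 propose(0,'q'): ·
e5 deliver 0→1: 1[foll,b=3,-]
e6 deliver 1→0: ·
e7 timeout(1): 1[cand,b=7,-]
e8 deliver 1→0: 0[foll,b=7,-]
e9 deliver 0→1: ·
e10 crash(2): 2[✗foll,b=3,-]
e11 deliver 1→0: ·
e12 deliver 0→2: ·
e13 deliver 1→0: ·
e14 recover(2): 2[foll,b=3,-]
e15 propose(0,'q'): ·
e16 deliver 0→2: 2[foll,b=3,q]
e17 deliver 2→0: ·
e18 deliver 2→0: ·
e19 timeout(1): 1[cand,b=10,-]
e20 deliver 1→0: 0[foll,b=10,-]
e21 deliver 2→1: ·
e22 crash(1): 1[✗cand,b=10,-]

-1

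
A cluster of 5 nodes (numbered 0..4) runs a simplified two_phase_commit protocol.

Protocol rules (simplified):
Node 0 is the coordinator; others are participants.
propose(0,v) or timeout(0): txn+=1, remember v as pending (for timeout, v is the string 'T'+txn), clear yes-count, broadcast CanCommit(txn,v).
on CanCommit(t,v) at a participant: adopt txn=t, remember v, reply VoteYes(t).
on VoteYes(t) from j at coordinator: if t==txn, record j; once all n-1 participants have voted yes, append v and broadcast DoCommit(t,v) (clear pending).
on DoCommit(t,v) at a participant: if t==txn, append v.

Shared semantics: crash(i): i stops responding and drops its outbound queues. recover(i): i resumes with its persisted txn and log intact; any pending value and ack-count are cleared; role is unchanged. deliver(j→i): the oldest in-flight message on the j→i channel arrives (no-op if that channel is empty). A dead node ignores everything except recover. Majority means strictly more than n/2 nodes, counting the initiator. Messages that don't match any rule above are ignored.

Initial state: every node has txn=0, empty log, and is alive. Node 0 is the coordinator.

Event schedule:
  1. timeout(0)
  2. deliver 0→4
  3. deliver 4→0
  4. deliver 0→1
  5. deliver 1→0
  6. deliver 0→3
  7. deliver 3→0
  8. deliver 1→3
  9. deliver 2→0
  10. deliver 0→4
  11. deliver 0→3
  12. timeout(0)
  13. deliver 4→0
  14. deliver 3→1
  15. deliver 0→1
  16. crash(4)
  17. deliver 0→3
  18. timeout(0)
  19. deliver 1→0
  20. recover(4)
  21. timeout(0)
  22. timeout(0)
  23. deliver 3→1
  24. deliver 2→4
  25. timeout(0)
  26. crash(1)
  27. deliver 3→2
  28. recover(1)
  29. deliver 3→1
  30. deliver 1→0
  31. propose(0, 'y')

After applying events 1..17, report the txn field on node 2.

e1 timeout(0): 0[coor,t=1,-]
e2 deliver 0→4: 4[part,t=1,-]
e3 deliver 4→0: ·
e4 deliver 0→1: 1[part,t=1,-]
e5 deliver 1→0: ·
e6 deliver 0→3: 3[part,t=1,-]
e7 deliver 3→0: ·
e8 deliver 1→3: ·
e9 deliver 2→0: ·
e10 deliver 0→4: ·
e11 deliver 0→3: ·
e12 timeout(0): 0[coor,t=2,-]
e13 deliver 4→0: ·
e14 deliver 3→1: ·
e15 deliver 0→1: 1[part,t=2,-]
e16 crash(4): 4[✗part,t=1,-]
e17 deliver 0→3: 3[part,t=2,-]

0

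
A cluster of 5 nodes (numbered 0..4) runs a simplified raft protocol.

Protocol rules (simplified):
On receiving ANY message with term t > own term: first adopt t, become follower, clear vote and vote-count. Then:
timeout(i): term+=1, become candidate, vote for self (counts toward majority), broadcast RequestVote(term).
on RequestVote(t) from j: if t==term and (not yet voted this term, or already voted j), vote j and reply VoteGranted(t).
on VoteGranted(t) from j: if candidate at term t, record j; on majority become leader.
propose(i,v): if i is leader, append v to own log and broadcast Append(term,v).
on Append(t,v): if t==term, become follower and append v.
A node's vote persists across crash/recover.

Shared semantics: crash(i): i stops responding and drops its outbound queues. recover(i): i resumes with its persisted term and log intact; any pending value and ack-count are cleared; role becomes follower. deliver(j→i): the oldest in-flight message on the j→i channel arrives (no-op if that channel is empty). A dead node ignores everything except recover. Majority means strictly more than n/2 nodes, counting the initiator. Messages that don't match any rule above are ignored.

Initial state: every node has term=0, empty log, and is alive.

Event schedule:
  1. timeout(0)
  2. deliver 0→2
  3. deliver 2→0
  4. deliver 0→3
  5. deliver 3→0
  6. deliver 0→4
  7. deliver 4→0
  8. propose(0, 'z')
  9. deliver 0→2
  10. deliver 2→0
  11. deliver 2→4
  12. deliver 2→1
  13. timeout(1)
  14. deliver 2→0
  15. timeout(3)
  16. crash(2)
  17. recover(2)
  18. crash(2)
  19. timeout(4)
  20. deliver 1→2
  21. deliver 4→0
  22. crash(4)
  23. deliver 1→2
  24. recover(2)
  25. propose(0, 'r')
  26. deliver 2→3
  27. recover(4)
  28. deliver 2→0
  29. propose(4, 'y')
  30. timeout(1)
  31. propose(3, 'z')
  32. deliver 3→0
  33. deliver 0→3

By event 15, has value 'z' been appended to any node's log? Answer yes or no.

e1 timeout(0): 0[cand,t=1,-]
e2 deliver 0→2: 2[foll,t=1,-]
e3 deliver 2→0: ·
e4 deliver 0→3: 3[foll,t=1,-]
e5 deliver 3→0: 0[lead,t=1,-]
e6 deliver 0→4: 4[foll,t=1,-]
e7 deliver 4→0: ·
e8 propose(0,'z'): 0[lead,t=1,z]
e9 deliver 0→2: 2[foll,t=1,z]
e10 deliver 2→0: ·
e11 deliver 2→4: ·
e12 deliver 2→1: ·
e13 timeout(1): 1[cand,t=1,-]
e14 deliver 2→0: ·
e15 timeout(3): 3[cand,t=2,-]

yes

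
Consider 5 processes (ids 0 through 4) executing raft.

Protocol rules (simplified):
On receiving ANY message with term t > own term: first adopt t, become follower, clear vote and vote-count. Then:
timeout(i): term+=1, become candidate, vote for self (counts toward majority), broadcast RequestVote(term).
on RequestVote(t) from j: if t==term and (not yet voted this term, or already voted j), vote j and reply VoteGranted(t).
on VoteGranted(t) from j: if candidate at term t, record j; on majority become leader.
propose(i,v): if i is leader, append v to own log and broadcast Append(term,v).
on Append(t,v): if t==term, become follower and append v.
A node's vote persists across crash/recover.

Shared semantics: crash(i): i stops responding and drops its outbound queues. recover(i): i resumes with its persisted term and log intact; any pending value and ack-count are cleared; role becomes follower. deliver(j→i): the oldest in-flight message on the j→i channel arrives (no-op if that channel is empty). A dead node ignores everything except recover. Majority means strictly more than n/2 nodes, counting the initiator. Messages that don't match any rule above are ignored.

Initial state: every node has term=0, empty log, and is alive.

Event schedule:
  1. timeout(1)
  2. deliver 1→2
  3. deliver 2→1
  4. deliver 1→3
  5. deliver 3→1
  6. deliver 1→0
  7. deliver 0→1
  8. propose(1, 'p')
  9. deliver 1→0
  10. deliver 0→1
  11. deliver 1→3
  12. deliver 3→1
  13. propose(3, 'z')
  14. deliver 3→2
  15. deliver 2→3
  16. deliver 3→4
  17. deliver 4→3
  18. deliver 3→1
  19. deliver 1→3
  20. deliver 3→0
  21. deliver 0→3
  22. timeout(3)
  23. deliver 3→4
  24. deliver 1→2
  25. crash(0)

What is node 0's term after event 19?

1

step 1 timeout(1): 1={cand,t=1,log=-}
step 2 deliver 1→2: 2={foll,t=1,log=-}
step 3 deliver 2→1: —
step 4 deliver 1→3: 3={foll,t=1,log=-}
step 5 deliver 3→1: 1={lead,t=1,log=-}
step 6 deliver 1→0: 0={foll,t=1,log=-}
step 7 deliver 0→1: —
step 8 propose(1,'p'): 1={lead,t=1,log=p}
step 9 deliver 1→0: 0={foll,t=1,log=p}
step 10 deliver 0→1: —
step 11 deliver 1→3: 3={foll,t=1,log=p}
step 12 deliver 3→1: —
step 13 propose(3,'z'): —
step 14 deliver 3→2: —
step 15 deliver 2→3: —
step 16 deliver 3→4: —
step 17 deliver 4→3: —
step 18 deliver 3→1: —
step 19 deliver 1→3: —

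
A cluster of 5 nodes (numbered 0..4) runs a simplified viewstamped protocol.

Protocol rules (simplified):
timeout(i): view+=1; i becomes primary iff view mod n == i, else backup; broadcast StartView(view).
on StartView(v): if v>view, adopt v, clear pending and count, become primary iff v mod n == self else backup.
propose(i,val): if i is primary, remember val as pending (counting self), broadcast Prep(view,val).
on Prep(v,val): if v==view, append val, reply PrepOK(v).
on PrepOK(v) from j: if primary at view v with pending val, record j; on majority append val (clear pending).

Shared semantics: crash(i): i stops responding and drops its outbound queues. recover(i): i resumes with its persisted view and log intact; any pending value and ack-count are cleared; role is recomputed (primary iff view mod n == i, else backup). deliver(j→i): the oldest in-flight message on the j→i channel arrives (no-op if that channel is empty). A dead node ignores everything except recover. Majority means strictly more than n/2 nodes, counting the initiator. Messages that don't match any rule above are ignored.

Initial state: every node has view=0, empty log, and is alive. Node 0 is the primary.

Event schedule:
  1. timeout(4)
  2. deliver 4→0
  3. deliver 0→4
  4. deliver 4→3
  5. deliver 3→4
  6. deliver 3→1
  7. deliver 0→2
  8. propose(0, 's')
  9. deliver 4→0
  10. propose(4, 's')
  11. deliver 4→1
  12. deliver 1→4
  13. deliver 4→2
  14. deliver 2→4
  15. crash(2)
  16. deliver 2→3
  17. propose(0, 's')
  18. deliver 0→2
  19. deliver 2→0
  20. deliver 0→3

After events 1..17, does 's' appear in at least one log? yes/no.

no

e1 timeout(4): 4[back,v=1,-]
e2 deliver 4→0: 0[back,v=1,-]
e3 deliver 0→4: ·
e4 deliver 4→3: 3[back,v=1,-]
e5 deliver 3→4: ·
e6 deliver 3→1: ·
e7 deliver 0→2: ·
e8 propose(0,'s'): ·
e9 deliver 4→0: ·
e10 propose(4,'s'): ·
e11 deliver 4→1: 1[prim,v=1,-]
e12 deliver 1→4: ·
e13 deliver 4→2: 2[back,v=1,-]
e14 deliver 2→4: ·
e15 crash(2): 2[✗back,v=1,-]
e16 deliver 2→3: ·
e17 propose(0,'s'): ·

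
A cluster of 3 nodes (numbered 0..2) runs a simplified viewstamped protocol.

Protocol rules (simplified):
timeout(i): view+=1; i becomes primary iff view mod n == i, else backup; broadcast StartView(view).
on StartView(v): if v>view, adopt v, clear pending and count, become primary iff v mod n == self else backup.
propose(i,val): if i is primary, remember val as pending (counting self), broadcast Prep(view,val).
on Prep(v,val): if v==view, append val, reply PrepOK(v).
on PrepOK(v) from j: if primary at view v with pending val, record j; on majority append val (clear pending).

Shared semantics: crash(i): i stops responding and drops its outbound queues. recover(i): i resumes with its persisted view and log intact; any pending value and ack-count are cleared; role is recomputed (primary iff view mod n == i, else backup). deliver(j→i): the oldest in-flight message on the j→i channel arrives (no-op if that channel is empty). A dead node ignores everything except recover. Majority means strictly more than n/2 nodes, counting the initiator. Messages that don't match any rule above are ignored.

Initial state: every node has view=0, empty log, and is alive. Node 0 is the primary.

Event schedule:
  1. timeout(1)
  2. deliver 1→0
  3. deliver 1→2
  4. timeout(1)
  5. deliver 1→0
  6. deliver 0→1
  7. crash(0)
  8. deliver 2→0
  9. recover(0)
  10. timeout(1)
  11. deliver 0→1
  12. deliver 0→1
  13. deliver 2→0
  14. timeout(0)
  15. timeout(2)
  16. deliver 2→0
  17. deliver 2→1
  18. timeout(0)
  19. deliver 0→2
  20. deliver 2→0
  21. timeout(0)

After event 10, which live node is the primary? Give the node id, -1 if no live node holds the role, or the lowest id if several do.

1. timeout(1):  <1:prim v1 ->
2. deliver 1→0:  <0:back v1 ->
3. deliver 1→2:  <2:back v1 ->
4. timeout(1):  <1:back v2 ->
5. deliver 1→0:  <0:back v2 ->
6. deliver 0→1:  nop
7. crash(0):  <0:✗back v2 ->
8. deliver 2→0:  nop
9. recover(0):  <0:back v2 ->
10. timeout(1):  <1:back v3 ->

-1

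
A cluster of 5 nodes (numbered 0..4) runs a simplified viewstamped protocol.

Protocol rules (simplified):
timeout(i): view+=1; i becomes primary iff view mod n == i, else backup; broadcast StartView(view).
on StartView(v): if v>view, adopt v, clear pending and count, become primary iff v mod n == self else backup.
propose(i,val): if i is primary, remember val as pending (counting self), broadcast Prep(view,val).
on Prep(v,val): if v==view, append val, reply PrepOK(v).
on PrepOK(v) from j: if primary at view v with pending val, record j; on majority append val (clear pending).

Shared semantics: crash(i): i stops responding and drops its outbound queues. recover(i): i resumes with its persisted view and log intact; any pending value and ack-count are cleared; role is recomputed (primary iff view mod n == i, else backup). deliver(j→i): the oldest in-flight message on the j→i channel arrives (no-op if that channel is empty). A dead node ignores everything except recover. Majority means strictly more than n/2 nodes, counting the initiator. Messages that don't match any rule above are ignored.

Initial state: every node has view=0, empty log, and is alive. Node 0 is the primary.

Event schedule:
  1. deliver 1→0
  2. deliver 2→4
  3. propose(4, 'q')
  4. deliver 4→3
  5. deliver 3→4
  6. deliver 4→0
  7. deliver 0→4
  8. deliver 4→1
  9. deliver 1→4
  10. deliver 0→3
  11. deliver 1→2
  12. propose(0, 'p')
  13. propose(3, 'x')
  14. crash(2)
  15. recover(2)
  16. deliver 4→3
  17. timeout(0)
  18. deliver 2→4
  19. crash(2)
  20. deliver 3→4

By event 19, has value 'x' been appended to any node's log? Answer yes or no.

[1] deliver 1→0 → ∅
[2] deliver 2→4 → ∅
[3] propose(4,'q') → ∅
[4] deliver 4→3 → ∅
[5] deliver 3→4 → ∅
[6] deliver 4→0 → ∅
[7] deliver 0→4 → ∅
[8] deliver 4→1 → ∅
[9] deliver 1→4 → ∅
[10] deliver 0→3 → ∅
[11] deliver 1→2 → ∅
[12] propose(0,'p') → ∅
[13] propose(3,'x') → ∅
[14] crash(2) → N2(✗back v0 [-])
[15] recover(2) → N2(back v0 [-])
[16] deliver 4→3 → ∅
[17] timeout(0) → N0(back v1 [-])
[18] deliver 2→4 → ∅
[19] crash(2) → N2(✗back v0 [-])

no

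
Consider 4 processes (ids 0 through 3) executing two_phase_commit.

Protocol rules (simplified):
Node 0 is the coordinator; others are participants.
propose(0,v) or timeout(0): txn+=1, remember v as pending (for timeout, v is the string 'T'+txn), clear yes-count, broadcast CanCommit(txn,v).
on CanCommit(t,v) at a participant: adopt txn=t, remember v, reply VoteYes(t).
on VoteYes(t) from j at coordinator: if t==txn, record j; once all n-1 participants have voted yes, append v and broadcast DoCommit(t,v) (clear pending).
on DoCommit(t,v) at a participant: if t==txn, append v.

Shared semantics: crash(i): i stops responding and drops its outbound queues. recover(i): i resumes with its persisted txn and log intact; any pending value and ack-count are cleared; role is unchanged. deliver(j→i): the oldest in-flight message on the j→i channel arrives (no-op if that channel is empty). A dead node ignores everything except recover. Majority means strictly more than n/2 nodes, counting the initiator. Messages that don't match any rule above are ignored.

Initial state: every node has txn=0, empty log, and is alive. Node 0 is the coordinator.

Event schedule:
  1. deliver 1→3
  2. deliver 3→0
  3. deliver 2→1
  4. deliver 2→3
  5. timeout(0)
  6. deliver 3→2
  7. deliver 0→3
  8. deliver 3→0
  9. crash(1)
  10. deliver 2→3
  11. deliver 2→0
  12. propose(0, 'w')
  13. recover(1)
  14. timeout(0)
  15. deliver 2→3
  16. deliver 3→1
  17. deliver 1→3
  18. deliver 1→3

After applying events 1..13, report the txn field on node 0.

2

1. deliver 1→3:  nop
2. deliver 3→0:  nop
3. deliver 2→1:  nop
4. deliver 2→3:  nop
5. timeout(0):  <0:coor t1 ->
6. deliver 3→2:  nop
7. deliver 0→3:  <3:part t1 ->
8. deliver 3→0:  nop
9. crash(1):  <1:✗part t0 ->
10. deliver 2→3:  nop
11. deliver 2→0:  nop
12. propose(0,'w'):  <0:coor t2 ->
13. recover(1):  <1:part t0 ->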